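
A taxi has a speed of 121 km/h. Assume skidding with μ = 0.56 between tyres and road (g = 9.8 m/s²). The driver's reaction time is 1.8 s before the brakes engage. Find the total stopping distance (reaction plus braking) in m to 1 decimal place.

Total stopping distance ≈ 163.4 m

121 km/h ÷ 3.6 = 33.6111 m/s.
a = μg = 0.56 × 9.8 = 5.488 m/s².
Reaction distance = v·t_r = 33.6111 × 1.8 = 60.500 m.
Braking distance = v²/(2a) = 33.6111² / (2 × 5.488) = 1129.706 / 10.976 = 102.925 m.
Total = 60.500 + 102.925 = 163.425 m.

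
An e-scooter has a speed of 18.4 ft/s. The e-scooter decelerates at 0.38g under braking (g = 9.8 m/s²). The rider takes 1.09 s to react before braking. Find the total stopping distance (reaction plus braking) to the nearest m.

18.4 ft/s × 0.3048 = 5.6083 m/s.
a = 0.38 × 9.8 = 3.724 m/s².
Reaction distance = v·t_r = 5.6083 × 1.09 = 6.113 m.
Braking distance = v²/(2a) = 5.6083² / (2 × 3.724) = 31.453 / 7.448 = 4.223 m.
Total = 6.113 + 4.223 = 10.336 m.

Total stopping distance ≈ 10 m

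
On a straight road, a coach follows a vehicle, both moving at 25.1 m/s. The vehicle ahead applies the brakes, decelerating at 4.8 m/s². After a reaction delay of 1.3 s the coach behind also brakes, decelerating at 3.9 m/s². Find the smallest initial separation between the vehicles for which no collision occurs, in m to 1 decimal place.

Leader travels v²/(2a_L) = 630.010 / 9.600 = 65.626 m before stopping.
Follower covers v·t_r = 25.1000 × 1.3 = 32.630 m while reacting, then v²/(2a_F) = 630.010 / 7.800 = 80.771 m while braking, for a total of 32.630 + 80.771 = 113.401 m.
Since a_F ≤ a_L and the follower starts braking later, the follower is never slower than the leader, so the closest approach is when both have stopped.
Minimum gap = 113.401 − 65.626 = 47.775 m.

Minimum gap ≈ 47.8 m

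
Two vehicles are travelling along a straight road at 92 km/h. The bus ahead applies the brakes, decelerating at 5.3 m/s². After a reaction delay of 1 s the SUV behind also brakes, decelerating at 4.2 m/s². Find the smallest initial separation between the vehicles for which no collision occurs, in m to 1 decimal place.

Minimum gap ≈ 41.7 m

92 km/h ÷ 3.6 = 25.5556 m/s.
Leader travels v²/(2a_L) = 653.089 / 10.600 = 61.612 m before stopping.
Follower covers v·t_r = 25.5556 × 1 = 25.556 m while reacting, then v²/(2a_F) = 653.089 / 8.400 = 77.749 m while braking, for a total of 25.556 + 77.749 = 103.305 m.
Since a_F ≤ a_L and the follower starts braking later, the follower is never slower than the leader, so the closest approach is when both have stopped.
Minimum gap = 103.305 − 61.612 = 41.693 m.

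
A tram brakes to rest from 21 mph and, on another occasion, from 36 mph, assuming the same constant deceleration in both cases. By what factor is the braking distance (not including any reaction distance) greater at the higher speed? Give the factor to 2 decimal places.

Factor ≈ 2.94

Braking distance d = v²/(2a), so with a fixed, d ∝ v².
Factor = (36/21)² = 1.7143² = 2.9388.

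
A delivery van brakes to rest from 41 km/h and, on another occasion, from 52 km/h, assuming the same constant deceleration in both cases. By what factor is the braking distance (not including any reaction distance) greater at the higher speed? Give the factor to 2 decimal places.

Braking distance d = v²/(2a), so with a fixed, d ∝ v².
Factor = (52/41)² = 1.2683² = 1.6086.

Factor ≈ 1.61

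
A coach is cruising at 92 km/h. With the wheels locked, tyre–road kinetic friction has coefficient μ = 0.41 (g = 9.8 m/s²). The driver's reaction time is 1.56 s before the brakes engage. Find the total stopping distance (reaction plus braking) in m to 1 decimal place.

92 km/h ÷ 3.6 = 25.5556 m/s.
a = μg = 0.41 × 9.8 = 4.018 m/s².
Reaction distance = v·t_r = 25.5556 × 1.56 = 39.867 m.
Braking distance = v²/(2a) = 25.5556² / (2 × 4.018) = 653.089 / 8.036 = 81.270 m.
Total = 39.867 + 81.270 = 121.137 m.

Total stopping distance ≈ 121.1 m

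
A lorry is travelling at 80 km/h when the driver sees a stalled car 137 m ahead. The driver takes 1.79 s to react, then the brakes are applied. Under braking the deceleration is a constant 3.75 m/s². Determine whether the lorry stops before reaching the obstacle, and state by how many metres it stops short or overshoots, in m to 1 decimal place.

80 km/h ÷ 3.6 = 22.2222 m/s.
Reaction distance = 22.2222 × 1.79 = 39.778 m.
Braking distance = v²/(2a) = 493.826 / 7.500 = 65.843 m.
Total stopping distance = 39.778 + 65.843 = 105.621 m, vs 137 m available — it stops with 137 − 105.621 = 31.379 m to spare.

Yes — it stops 31.4 m short of the obstacle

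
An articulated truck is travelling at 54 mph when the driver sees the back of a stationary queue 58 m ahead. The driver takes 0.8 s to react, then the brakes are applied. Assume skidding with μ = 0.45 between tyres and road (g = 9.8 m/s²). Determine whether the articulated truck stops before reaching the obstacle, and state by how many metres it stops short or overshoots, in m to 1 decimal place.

No — it overshoots by 27.4 m

54 mph × 0.44704 = 24.1402 m/s.
a = μg = 0.45 × 9.8 = 4.410 m/s².
Reaction distance = 24.1402 × 0.8 = 19.312 m.
Braking distance = v²/(2a) = 582.749 / 8.820 = 66.071 m.
Total stopping distance = 19.312 + 66.071 = 85.383 m, vs 58 m available — it cannot stop in time and overshoots by 85.383 − 58 = 27.383 m.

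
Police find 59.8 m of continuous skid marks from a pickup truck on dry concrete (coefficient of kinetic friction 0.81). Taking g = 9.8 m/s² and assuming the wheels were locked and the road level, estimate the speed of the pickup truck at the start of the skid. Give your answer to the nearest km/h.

Initial speed ≈ 111 km/h

Deceleration a = μg = 0.81 × 9.8 = 7.938 m/s².
v = √(2a·d) = √(2 × 7.938 × 59.8) = √949.385 = 30.8121 m/s.
= 30.8121 × 3.6 = 110.924 km/h.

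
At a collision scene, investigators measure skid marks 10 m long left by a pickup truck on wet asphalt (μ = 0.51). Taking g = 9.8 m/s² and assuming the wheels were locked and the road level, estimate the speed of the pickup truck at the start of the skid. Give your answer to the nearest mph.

Deceleration a = μg = 0.51 × 9.8 = 4.998 m/s².
v = √(2a·d) = √(2 × 4.998 × 10) = √99.960 = 9.9980 m/s.
= 9.9980 ÷ 0.44704 = 22.365 mph.

Initial speed ≈ 22 mph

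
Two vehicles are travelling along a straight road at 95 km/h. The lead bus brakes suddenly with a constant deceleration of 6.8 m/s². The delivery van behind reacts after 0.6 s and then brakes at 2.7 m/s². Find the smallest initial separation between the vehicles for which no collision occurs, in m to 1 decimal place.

Minimum gap ≈ 93.6 m

95 km/h ÷ 3.6 = 26.3889 m/s.
Leader travels v²/(2a_L) = 696.374 / 13.600 = 51.204 m before stopping.
Follower covers v·t_r = 26.3889 × 0.6 = 15.833 m while reacting, then v²/(2a_F) = 696.374 / 5.400 = 128.958 m while braking, for a total of 15.833 + 128.958 = 144.791 m.
Since a_F ≤ a_L and the follower starts braking later, the follower is never slower than the leader, so the closest approach is when both have stopped.
Minimum gap = 144.791 − 51.204 = 93.587 m.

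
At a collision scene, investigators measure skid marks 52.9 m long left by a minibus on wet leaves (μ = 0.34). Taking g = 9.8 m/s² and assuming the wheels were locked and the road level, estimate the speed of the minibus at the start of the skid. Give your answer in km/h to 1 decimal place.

Initial speed ≈ 67.6 km/h

Deceleration a = μg = 0.34 × 9.8 = 3.332 m/s².
v = √(2a·d) = √(2 × 3.332 × 52.9) = √352.526 = 18.7757 m/s.
= 18.7757 × 3.6 = 67.593 km/h.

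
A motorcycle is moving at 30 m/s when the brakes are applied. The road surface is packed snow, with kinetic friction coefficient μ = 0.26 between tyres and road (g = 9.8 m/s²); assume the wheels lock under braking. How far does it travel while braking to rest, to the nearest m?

a = μg = 0.26 × 9.8 = 2.548 m/s².
Braking distance = v²/(2a) = 30.0000² / (2 × 2.548) = 900.000 / 5.096 = 176.609 m.

Braking distance ≈ 177 m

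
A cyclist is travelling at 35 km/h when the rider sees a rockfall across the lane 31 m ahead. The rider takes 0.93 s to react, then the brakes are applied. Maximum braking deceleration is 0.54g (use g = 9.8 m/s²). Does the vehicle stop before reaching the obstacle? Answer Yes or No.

35 km/h ÷ 3.6 = 9.7222 m/s.
a = 0.54 × 9.8 = 5.292 m/s².
Reaction distance = 9.7222 × 0.93 = 9.042 m.
Braking distance = v²/(2a) = 94.521 / 10.584 = 8.931 m.
Total stopping distance = 9.042 + 8.931 = 17.973 m, vs 31 m available — it stops with 31 − 17.973 = 13.027 m to spare.

Yes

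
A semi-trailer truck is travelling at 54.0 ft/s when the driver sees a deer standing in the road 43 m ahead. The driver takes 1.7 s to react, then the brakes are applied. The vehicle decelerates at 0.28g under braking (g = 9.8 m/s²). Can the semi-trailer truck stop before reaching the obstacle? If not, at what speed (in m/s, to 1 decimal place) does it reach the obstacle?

54 ft/s × 0.3048 = 16.4592 m/s.
a = 0.28 × 9.8 = 2.744 m/s².
Reaction distance = 16.4592 × 1.7 = 27.981 m.
Braking distance needed to stop: v²/(2a) = 270.905 / 5.488 = 49.363 m, so total needed = 27.981 + 49.363 = 77.344 m > 43 m — it cannot stop.
Distance remaining when braking begins: 43 − 27.981 = 15.019 m.
v² = v₀² − 2a·d = 270.905 − 2 × 2.744 × 15.019 = 188.481 m²/s².
v = √188.481 = 13.729 m/s.

No — it strikes the obstacle at 13.7 m/s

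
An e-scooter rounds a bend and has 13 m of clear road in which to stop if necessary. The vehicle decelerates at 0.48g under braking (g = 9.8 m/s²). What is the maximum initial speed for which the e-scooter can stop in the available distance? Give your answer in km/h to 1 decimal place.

a = 0.48 × 9.8 = 4.704 m/s².
v²/(2a) = d ⇒ v = √(2 × 4.704 × 13) = √122.30 = 11.0589 m/s.
11.0589 m/s × 3.6 = 39.812 km/h.

Maximum speed ≈ 39.8 km/h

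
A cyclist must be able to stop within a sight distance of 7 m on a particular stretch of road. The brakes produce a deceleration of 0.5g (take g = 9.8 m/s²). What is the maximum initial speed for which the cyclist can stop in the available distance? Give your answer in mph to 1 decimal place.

Maximum speed ≈ 18.5 mph

a = 0.5 × 9.8 = 4.900 m/s².
v²/(2a) = d ⇒ v = √(2 × 4.900 × 7) = √68.60 = 8.2825 m/s.
8.2825 m/s ÷ 0.44704 = 18.527 mph.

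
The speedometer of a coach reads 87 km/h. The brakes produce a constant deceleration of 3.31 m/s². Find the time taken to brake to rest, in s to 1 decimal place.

Braking time ≈ 7.3 s

87 km/h ÷ 3.6 = 24.1667 m/s.
Braking time = v/a = 24.1667 / 3.310 = 7.301 s.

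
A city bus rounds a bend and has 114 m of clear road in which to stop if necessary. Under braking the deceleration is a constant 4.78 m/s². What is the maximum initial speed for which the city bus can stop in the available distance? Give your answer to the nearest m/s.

Maximum speed ≈ 33 m/s

v²/(2a) = d ⇒ v = √(2 × 4.780 × 114) = √1089.84 = 33.0127 m/s.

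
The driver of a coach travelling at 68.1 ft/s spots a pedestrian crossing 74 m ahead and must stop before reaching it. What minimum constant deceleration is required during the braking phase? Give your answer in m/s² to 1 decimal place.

68.1 ft/s × 0.3048 = 20.7569 m/s.
v² = 2a·d ⇒ a = v²/(2d) = 20.7569² / (2 × 74.000) = 430.849 / 148.000 = 2.9111 m/s².

Required deceleration ≈ 2.9 m/s²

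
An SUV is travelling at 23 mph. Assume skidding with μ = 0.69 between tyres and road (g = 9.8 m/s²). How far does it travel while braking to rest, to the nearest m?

23 mph × 0.44704 = 10.2819 m/s.
a = μg = 0.69 × 9.8 = 6.762 m/s².
Braking distance = v²/(2a) = 10.2819² / (2 × 6.762) = 105.717 / 13.524 = 7.817 m.

Braking distance ≈ 8 m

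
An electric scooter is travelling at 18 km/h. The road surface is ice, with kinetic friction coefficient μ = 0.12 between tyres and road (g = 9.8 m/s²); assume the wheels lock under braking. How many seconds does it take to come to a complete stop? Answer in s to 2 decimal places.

Braking time ≈ 4.25 s

18 km/h ÷ 3.6 = 5.0000 m/s.
a = μg = 0.12 × 9.8 = 1.176 m/s².
Braking time = v/a = 5.0000 / 1.176 = 4.252 s.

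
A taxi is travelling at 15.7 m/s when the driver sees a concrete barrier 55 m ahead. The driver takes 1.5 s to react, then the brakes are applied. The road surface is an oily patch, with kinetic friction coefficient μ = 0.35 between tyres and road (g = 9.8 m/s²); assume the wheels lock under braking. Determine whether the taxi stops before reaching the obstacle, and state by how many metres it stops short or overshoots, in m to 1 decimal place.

No — it overshoots by 4.5 m

a = μg = 0.35 × 9.8 = 3.430 m/s².
Reaction distance = 15.7000 × 1.5 = 23.550 m.
Braking distance = v²/(2a) = 246.490 / 6.860 = 35.931 m.
Total stopping distance = 23.550 + 35.931 = 59.481 m, vs 55 m available — it cannot stop in time and overshoots by 59.481 − 55 = 4.481 m.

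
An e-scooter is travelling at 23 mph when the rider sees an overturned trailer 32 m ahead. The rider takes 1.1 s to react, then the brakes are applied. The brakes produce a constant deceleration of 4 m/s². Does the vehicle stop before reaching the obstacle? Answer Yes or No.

23 mph × 0.44704 = 10.2819 m/s.
Reaction distance = 10.2819 × 1.1 = 11.310 m.
Braking distance = v²/(2a) = 105.717 / 8.000 = 13.215 m.
Total stopping distance = 11.310 + 13.215 = 24.525 m, vs 32 m available — it stops with 32 − 24.525 = 7.475 m to spare.

Yes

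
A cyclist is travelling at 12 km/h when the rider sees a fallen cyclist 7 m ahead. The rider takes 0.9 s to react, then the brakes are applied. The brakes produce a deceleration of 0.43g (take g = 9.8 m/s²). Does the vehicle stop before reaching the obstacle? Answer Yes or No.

12 km/h ÷ 3.6 = 3.3333 m/s.
a = 0.43 × 9.8 = 4.214 m/s².
Reaction distance = 3.3333 × 0.9 = 3.000 m.
Braking distance = v²/(2a) = 11.111 / 8.428 = 1.318 m.
Total stopping distance = 3.000 + 1.318 = 4.318 m, vs 7 m available — it stops with 7 − 4.318 = 2.682 m to spare.

Yes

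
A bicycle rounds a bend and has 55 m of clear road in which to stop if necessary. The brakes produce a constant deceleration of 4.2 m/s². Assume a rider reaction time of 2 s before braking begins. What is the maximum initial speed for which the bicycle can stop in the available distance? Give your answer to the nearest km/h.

Maximum speed ≈ 53 km/h

Stopping distance: v·t_r + v²/(2a) = 55 with t_r = 2 s and a = 4.200 m/s².
So v² + 16.800 v − 462.00 = 0.
Positive root: v = −a·t_r + √((a·t_r)² + 2a·d) = −8.400 + √(70.560 + 462.00) = 14.6773 m/s.
14.6773 m/s × 3.6 = 52.838 km/h.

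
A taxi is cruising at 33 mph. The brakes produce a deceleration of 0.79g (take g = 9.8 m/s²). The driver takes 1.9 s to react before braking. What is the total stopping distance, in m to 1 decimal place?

33 mph × 0.44704 = 14.7523 m/s.
a = 0.79 × 9.8 = 7.742 m/s².
Reaction distance = v·t_r = 14.7523 × 1.9 = 28.029 m.
Braking distance = v²/(2a) = 14.7523² / (2 × 7.742) = 217.630 / 15.484 = 14.055 m.
Total = 28.029 + 14.055 = 42.084 m.

Total stopping distance ≈ 42.1 m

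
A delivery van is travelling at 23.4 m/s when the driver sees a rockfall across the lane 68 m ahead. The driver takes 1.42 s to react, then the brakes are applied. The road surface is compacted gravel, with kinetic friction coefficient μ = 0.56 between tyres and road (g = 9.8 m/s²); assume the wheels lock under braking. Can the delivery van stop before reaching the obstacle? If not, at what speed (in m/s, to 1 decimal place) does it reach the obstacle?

a = μg = 0.56 × 9.8 = 5.488 m/s².
Reaction distance = 23.4000 × 1.42 = 33.228 m.
Braking distance needed to stop: v²/(2a) = 547.560 / 10.976 = 49.887 m, so total needed = 33.228 + 49.887 = 83.115 m > 68 m — it cannot stop.
Distance remaining when braking begins: 68 − 33.228 = 34.772 m.
v² = v₀² − 2a·d = 547.560 − 2 × 5.488 × 34.772 = 165.903 m²/s².
v = √165.903 = 12.880 m/s.

No — it strikes the obstacle at 12.9 m/s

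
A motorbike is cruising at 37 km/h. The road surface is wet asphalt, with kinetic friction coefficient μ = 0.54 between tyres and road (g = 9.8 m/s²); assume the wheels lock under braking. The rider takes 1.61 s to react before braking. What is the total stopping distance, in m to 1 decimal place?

Total stopping distance ≈ 26.5 m

37 km/h ÷ 3.6 = 10.2778 m/s.
a = μg = 0.54 × 9.8 = 5.292 m/s².
Reaction distance = v·t_r = 10.2778 × 1.61 = 16.547 m.
Braking distance = v²/(2a) = 10.2778² / (2 × 5.292) = 105.633 / 10.584 = 9.980 m.
Total = 16.547 + 9.980 = 26.527 m.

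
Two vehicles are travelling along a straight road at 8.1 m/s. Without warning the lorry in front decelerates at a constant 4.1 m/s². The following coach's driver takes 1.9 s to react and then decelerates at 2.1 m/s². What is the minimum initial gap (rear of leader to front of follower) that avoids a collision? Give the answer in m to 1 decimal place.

Minimum gap ≈ 23.0 m

Leader travels v²/(2a_L) = 65.610 / 8.200 = 8.001 m before stopping.
Follower covers v·t_r = 8.1000 × 1.9 = 15.390 m while reacting, then v²/(2a_F) = 65.610 / 4.200 = 15.621 m while braking, for a total of 15.390 + 15.621 = 31.011 m.
Since a_F ≤ a_L and the follower starts braking later, the follower is never slower than the leader, so the closest approach is when both have stopped.
Minimum gap = 31.011 − 8.001 = 23.010 m.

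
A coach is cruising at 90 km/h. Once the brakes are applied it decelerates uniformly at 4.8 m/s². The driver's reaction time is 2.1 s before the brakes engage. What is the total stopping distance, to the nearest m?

90 km/h ÷ 3.6 = 25.0000 m/s.
Reaction distance = v·t_r = 25.0000 × 2.1 = 52.500 m.
Braking distance = v²/(2a) = 25.0000² / (2 × 4.800) = 625.000 / 9.600 = 65.104 m.
Total = 52.500 + 65.104 = 117.604 m.

Total stopping distance ≈ 118 m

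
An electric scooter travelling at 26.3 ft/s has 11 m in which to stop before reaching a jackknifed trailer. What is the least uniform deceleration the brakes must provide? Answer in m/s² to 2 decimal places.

Required deceleration ≈ 2.92 m/s²

26.3 ft/s × 0.3048 = 8.0162 m/s.
v² = 2a·d ⇒ a = v²/(2d) = 8.0162² / (2 × 11.000) = 64.259 / 22.000 = 2.9209 m/s².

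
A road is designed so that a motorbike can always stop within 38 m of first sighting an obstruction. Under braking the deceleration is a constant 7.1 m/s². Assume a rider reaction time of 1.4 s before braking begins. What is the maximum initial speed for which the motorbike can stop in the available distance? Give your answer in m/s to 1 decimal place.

Stopping distance: v·t_r + v²/(2a) = 38 with t_r = 1.4 s and a = 7.100 m/s².
So v² + 19.880 v − 539.60 = 0.
Positive root: v = −a·t_r + √((a·t_r)² + 2a·d) = −9.940 + √(98.804 + 539.60) = 15.3267 m/s.

Maximum speed ≈ 15.3 m/s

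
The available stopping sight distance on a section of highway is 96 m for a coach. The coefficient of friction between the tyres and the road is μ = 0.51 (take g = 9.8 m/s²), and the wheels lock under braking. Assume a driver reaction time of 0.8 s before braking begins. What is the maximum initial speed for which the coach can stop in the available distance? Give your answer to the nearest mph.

Maximum speed ≈ 61 mph

a = μg = 0.51 × 9.8 = 4.998 m/s².
Stopping distance: v·t_r + v²/(2a) = 96 with t_r = 0.8 s and a = 4.998 m/s².
So v² + 7.997 v − 959.62 = 0.
Positive root: v = −a·t_r + √((a·t_r)² + 2a·d) = −3.998 + √(15.984 + 959.62) = 27.2367 m/s.
27.2367 m/s ÷ 0.44704 = 60.927 mph.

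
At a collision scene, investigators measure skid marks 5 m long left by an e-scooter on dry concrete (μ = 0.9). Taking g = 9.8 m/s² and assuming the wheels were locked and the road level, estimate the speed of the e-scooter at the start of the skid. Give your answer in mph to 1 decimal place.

Initial speed ≈ 21.0 mph

Deceleration a = μg = 0.9 × 9.8 = 8.820 m/s².
v = √(2a·d) = √(2 × 8.820 × 5) = √88.200 = 9.3915 m/s.
= 9.3915 ÷ 0.44704 = 21.008 mph.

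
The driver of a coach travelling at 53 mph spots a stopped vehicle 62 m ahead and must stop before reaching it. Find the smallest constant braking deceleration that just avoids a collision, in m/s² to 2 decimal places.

53 mph × 0.44704 = 23.6931 m/s.
v² = 2a·d ⇒ a = v²/(2d) = 23.6931² / (2 × 62.000) = 561.363 / 124.000 = 4.5271 m/s².

Required deceleration ≈ 4.53 m/s²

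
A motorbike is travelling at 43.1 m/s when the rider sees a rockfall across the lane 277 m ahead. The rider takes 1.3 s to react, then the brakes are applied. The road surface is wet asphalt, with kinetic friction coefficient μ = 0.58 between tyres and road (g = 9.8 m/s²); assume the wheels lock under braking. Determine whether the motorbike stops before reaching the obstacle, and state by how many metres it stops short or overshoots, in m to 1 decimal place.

Yes — it stops 57.6 m short of the obstacle

a = μg = 0.58 × 9.8 = 5.684 m/s².
Reaction distance = 43.1000 × 1.3 = 56.030 m.
Braking distance = v²/(2a) = 1857.610 / 11.368 = 163.407 m.
Total stopping distance = 56.030 + 163.407 = 219.437 m, vs 277 m available — it stops with 277 − 219.437 = 57.563 m to spare.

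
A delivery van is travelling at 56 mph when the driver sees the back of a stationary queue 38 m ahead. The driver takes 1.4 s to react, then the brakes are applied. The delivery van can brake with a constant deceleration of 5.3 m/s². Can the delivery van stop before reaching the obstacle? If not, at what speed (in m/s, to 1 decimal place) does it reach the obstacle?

No — it strikes the obstacle at 24.4 m/s

56 mph × 0.44704 = 25.0342 m/s.
Reaction distance = 25.0342 × 1.4 = 35.048 m.
Braking distance needed to stop: v²/(2a) = 626.711 / 10.600 = 59.124 m, so total needed = 35.048 + 59.124 = 94.172 m > 38 m — it cannot stop.
Distance remaining when braking begins: 38 − 35.048 = 2.952 m.
v² = v₀² − 2a·d = 626.711 − 2 × 5.300 × 2.952 = 595.420 m²/s².
v = √595.420 = 24.401 m/s.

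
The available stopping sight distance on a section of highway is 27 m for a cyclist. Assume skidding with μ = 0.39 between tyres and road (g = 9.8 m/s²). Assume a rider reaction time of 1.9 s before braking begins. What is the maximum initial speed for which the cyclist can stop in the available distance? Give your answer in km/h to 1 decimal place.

Maximum speed ≈ 31.8 km/h

a = μg = 0.39 × 9.8 = 3.822 m/s².
Stopping distance: v·t_r + v²/(2a) = 27 with t_r = 1.9 s and a = 3.822 m/s².
So v² + 14.524 v − 206.39 = 0.
Positive root: v = −a·t_r + √((a·t_r)² + 2a·d) = −7.262 + √(52.737 + 206.39) = 8.8354 m/s.
8.8354 m/s × 3.6 = 31.807 km/h.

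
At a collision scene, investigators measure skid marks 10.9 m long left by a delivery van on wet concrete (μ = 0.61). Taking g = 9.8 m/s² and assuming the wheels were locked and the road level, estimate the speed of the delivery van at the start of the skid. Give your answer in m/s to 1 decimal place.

Deceleration a = μg = 0.61 × 9.8 = 5.978 m/s².
v = √(2a·d) = √(2 × 5.978 × 10.9) = √130.320 = 11.4158 m/s.

Initial speed ≈ 11.4 m/s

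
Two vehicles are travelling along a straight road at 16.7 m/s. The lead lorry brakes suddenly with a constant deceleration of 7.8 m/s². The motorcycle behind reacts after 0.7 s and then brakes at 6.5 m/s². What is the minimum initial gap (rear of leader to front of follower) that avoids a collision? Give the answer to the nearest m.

Leader travels v²/(2a_L) = 278.890 / 15.600 = 17.878 m before stopping.
Follower covers v·t_r = 16.7000 × 0.7 = 11.690 m while reacting, then v²/(2a_F) = 278.890 / 13.000 = 21.453 m while braking, for a total of 11.690 + 21.453 = 33.143 m.
Since a_F ≤ a_L and the follower starts braking later, the follower is never slower than the leader, so the closest approach is when both have stopped.
Minimum gap = 33.143 − 17.878 = 15.265 m.

Minimum gap ≈ 15 m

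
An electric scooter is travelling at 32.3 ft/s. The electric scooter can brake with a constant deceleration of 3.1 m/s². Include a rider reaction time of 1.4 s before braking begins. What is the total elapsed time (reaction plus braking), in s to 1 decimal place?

Total time ≈ 4.6 s

32.3 ft/s × 0.3048 = 9.8450 m/s.
Braking time = v/a = 9.8450 / 3.100 = 3.176 s.
Total = 1.4 + 3.176 = 4.576 s.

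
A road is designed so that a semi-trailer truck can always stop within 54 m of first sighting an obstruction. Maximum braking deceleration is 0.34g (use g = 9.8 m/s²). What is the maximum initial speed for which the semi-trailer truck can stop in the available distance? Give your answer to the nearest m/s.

a = 0.34 × 9.8 = 3.332 m/s².
v²/(2a) = d ⇒ v = √(2 × 3.332 × 54) = √359.86 = 18.9700 m/s.

Maximum speed ≈ 19 m/s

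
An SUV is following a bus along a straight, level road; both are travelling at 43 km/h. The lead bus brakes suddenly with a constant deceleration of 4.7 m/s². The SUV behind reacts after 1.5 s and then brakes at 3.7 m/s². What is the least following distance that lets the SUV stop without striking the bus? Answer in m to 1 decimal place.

Minimum gap ≈ 22.0 m

43 km/h ÷ 3.6 = 11.9444 m/s.
Leader travels v²/(2a_L) = 142.669 / 9.400 = 15.178 m before stopping.
Follower covers v·t_r = 11.9444 × 1.5 = 17.917 m while reacting, then v²/(2a_F) = 142.669 / 7.400 = 19.280 m while braking, for a total of 17.917 + 19.280 = 37.197 m.
Since a_F ≤ a_L and the follower starts braking later, the follower is never slower than the leader, so the closest approach is when both have stopped.
Minimum gap = 37.197 − 15.178 = 22.019 m.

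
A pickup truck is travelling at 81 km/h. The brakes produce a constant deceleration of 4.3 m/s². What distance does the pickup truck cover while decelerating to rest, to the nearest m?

Braking distance ≈ 59 m

81 km/h ÷ 3.6 = 22.5000 m/s.
Braking distance = v²/(2a) = 22.5000² / (2 × 4.300) = 506.250 / 8.600 = 58.866 m.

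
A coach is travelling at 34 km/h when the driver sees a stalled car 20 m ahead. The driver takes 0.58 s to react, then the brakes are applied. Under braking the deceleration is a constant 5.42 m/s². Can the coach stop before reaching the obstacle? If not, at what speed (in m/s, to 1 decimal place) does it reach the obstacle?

Yes — it stops about 6.3 m short of the obstacle, so it never reaches it

34 km/h ÷ 3.6 = 9.4444 m/s.
Reaction distance = 9.4444 × 0.58 = 5.478 m.
Braking distance = v²/(2a) = 89.197 / 10.840 = 8.229 m.
Total stopping distance = 5.478 + 8.229 = 13.707 m, vs 20 m available — it stops with 20 − 13.707 = 6.293 m to spare.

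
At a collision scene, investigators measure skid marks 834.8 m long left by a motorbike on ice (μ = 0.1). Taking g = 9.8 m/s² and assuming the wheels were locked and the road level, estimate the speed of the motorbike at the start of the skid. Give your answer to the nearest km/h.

Deceleration a = μg = 0.1 × 9.8 = 0.980 m/s².
v = √(2a·d) = √(2 × 0.980 × 834.8) = √1636.208 = 40.4501 m/s.
= 40.4501 × 3.6 = 145.620 km/h.

Initial speed ≈ 146 km/h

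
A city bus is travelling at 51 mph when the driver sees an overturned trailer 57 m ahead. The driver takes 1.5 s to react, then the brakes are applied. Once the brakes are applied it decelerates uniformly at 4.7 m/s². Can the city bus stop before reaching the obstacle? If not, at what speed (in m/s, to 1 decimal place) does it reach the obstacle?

No — it strikes the obstacle at 17.5 m/s

51 mph × 0.44704 = 22.7990 m/s.
Reaction distance = 22.7990 × 1.5 = 34.198 m.
Braking distance needed to stop: v²/(2a) = 519.794 / 9.400 = 55.297 m, so total needed = 34.198 + 55.297 = 89.495 m > 57 m — it cannot stop.
Distance remaining when braking begins: 57 − 34.198 = 22.802 m.
v² = v₀² − 2a·d = 519.794 − 2 × 4.700 × 22.802 = 305.455 m²/s².
v = √305.455 = 17.477 m/s.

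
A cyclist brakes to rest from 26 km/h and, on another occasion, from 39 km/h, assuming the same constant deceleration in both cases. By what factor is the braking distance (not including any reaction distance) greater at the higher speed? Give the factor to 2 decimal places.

Braking distance d = v²/(2a), so with a fixed, d ∝ v².
Factor = (39/26)² = 1.5000² = 2.2500.

Factor ≈ 2.25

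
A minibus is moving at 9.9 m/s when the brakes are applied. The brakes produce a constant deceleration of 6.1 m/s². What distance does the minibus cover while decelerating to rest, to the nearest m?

Braking distance = v²/(2a) = 9.9000² / (2 × 6.100) = 98.010 / 12.200 = 8.034 m.

Braking distance ≈ 8 m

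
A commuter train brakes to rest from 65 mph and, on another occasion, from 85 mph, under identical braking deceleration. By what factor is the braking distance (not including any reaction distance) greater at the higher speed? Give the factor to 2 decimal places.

Factor ≈ 1.71

Braking distance d = v²/(2a), so with a fixed, d ∝ v².
Factor = (85/65)² = 1.3077² = 1.7101.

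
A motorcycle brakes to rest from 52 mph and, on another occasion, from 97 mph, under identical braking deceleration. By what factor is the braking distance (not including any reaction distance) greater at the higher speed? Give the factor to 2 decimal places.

Factor ≈ 3.48

Braking distance d = v²/(2a), so with a fixed, d ∝ v².
Factor = (97/52)² = 1.8654² = 3.4797.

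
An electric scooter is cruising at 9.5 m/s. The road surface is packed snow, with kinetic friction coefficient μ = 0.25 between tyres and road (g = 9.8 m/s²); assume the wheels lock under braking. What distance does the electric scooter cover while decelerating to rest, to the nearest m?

Braking distance ≈ 18 m

a = μg = 0.25 × 9.8 = 2.450 m/s².
Braking distance = v²/(2a) = 9.5000² / (2 × 2.450) = 90.250 / 4.900 = 18.418 m.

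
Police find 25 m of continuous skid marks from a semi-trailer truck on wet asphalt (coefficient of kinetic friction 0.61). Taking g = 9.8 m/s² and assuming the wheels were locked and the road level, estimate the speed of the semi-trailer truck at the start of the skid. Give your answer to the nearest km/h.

Deceleration a = μg = 0.61 × 9.8 = 5.978 m/s².
v = √(2a·d) = √(2 × 5.978 × 25) = √298.900 = 17.2887 m/s.
= 17.2887 × 3.6 = 62.239 km/h.

Initial speed ≈ 62 km/h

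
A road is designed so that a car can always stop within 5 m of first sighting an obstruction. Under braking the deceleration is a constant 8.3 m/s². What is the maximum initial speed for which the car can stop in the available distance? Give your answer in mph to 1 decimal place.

Maximum speed ≈ 20.4 mph

v²/(2a) = d ⇒ v = √(2 × 8.300 × 5) = √83.00 = 9.1104 m/s.
9.1104 m/s ÷ 0.44704 = 20.379 mph.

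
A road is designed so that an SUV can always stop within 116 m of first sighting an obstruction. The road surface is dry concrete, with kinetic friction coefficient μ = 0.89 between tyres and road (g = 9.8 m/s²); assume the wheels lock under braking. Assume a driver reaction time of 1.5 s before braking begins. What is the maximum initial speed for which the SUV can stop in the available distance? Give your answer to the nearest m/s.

Maximum speed ≈ 34 m/s

a = μg = 0.89 × 9.8 = 8.722 m/s².
Stopping distance: v·t_r + v²/(2a) = 116 with t_r = 1.5 s and a = 8.722 m/s².
So v² + 26.166 v − 2023.50 = 0.
Positive root: v = −a·t_r + √((a·t_r)² + 2a·d) = −13.083 + √(171.165 + 2023.50) = 33.7643 m/s.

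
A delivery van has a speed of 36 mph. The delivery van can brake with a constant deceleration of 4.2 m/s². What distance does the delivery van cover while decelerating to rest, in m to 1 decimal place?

36 mph × 0.44704 = 16.0934 m/s.
Braking distance = v²/(2a) = 16.0934² / (2 × 4.200) = 258.998 / 8.400 = 30.833 m.

Braking distance ≈ 30.8 m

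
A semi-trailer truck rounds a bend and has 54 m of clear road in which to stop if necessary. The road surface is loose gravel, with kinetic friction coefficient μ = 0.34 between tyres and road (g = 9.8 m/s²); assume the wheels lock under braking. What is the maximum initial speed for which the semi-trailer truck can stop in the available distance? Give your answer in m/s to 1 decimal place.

Maximum speed ≈ 19.0 m/s

a = μg = 0.34 × 9.8 = 3.332 m/s².
v²/(2a) = d ⇒ v = √(2 × 3.332 × 54) = √359.86 = 18.9700 m/s.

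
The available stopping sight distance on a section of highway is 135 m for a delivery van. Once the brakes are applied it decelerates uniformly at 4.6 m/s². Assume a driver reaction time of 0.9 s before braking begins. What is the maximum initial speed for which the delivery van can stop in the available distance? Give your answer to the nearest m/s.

Maximum speed ≈ 31 m/s

Stopping distance: v·t_r + v²/(2a) = 135 with t_r = 0.9 s and a = 4.600 m/s².
So v² + 8.280 v − 1242.00 = 0.
Positive root: v = −a·t_r + √((a·t_r)² + 2a·d) = −4.140 + √(17.140 + 1242.00) = 31.3444 m/s.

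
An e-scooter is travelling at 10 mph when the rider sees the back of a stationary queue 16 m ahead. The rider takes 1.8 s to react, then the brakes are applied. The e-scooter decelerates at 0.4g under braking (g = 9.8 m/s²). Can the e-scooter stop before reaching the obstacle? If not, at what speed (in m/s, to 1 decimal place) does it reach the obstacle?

Yes — it stops about 5.4 m short of the obstacle, so it never reaches it

10 mph × 0.44704 = 4.4704 m/s.
a = 0.4 × 9.8 = 3.920 m/s².
Reaction distance = 4.4704 × 1.8 = 8.047 m.
Braking distance = v²/(2a) = 19.984 / 7.840 = 2.549 m.
Total stopping distance = 8.047 + 2.549 = 10.596 m, vs 16 m available — it stops with 16 − 10.596 = 5.404 m to spare.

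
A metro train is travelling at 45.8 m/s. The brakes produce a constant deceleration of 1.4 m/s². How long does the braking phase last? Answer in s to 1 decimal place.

Braking time = v/a = 45.8000 / 1.400 = 32.714 s.

Braking time ≈ 32.7 s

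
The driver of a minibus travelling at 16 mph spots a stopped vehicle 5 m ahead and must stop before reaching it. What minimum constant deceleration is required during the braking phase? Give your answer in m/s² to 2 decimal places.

16 mph × 0.44704 = 7.1526 m/s.
v² = 2a·d ⇒ a = v²/(2d) = 7.1526² / (2 × 5.000) = 51.160 / 10.000 = 5.1160 m/s².

Required deceleration ≈ 5.12 m/s²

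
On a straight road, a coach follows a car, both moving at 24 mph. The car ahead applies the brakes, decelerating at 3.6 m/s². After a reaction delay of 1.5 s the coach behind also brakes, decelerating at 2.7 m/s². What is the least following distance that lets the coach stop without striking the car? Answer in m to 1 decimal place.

Minimum gap ≈ 21.4 m

24 mph × 0.44704 = 10.7290 m/s.
Leader travels v²/(2a_L) = 115.111 / 7.200 = 15.988 m before stopping.
Follower covers v·t_r = 10.7290 × 1.5 = 16.093 m while reacting, then v²/(2a_F) = 115.111 / 5.400 = 21.317 m while braking, for a total of 16.093 + 21.317 = 37.410 m.
Since a_F ≤ a_L and the follower starts braking later, the follower is never slower than the leader, so the closest approach is when both have stopped.
Minimum gap = 37.410 − 15.988 = 21.422 m.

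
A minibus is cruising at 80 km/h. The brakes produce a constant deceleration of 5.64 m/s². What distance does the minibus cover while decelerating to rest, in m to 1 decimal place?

Braking distance ≈ 43.8 m

80 km/h ÷ 3.6 = 22.2222 m/s.
Braking distance = v²/(2a) = 22.2222² / (2 × 5.640) = 493.826 / 11.280 = 43.779 m.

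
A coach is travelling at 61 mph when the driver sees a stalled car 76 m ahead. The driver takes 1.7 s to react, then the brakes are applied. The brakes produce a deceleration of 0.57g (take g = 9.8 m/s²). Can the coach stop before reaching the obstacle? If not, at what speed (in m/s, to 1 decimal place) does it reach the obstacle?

No — it strikes the obstacle at 20.3 m/s

61 mph × 0.44704 = 27.2694 m/s.
a = 0.57 × 9.8 = 5.586 m/s².
Reaction distance = 27.2694 × 1.7 = 46.358 m.
Braking distance needed to stop: v²/(2a) = 743.620 / 11.172 = 66.561 m, so total needed = 46.358 + 66.561 = 112.919 m > 76 m — it cannot stop.
Distance remaining when braking begins: 76 − 46.358 = 29.642 m.
v² = v₀² − 2a·d = 743.620 − 2 × 5.586 × 29.642 = 412.460 m²/s².
v = √412.460 = 20.309 m/s.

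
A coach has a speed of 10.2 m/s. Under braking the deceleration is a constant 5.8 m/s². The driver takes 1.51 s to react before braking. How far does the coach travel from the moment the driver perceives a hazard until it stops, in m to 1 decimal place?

Total stopping distance ≈ 24.4 m

Reaction distance = v·t_r = 10.2000 × 1.51 = 15.402 m.
Braking distance = v²/(2a) = 10.2000² / (2 × 5.800) = 104.040 / 11.600 = 8.969 m.
Total = 15.402 + 8.969 = 24.371 m.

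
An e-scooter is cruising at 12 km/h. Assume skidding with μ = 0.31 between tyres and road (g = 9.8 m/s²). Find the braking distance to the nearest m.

12 km/h ÷ 3.6 = 3.3333 m/s.
a = μg = 0.31 × 9.8 = 3.038 m/s².
Braking distance = v²/(2a) = 3.3333² / (2 × 3.038) = 11.111 / 6.076 = 1.829 m.

Braking distance ≈ 2 m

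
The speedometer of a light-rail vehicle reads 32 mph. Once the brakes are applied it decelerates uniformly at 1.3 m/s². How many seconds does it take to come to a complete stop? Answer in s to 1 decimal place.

32 mph × 0.44704 = 14.3053 m/s.
Braking time = v/a = 14.3053 / 1.300 = 11.004 s.

Braking time ≈ 11.0 s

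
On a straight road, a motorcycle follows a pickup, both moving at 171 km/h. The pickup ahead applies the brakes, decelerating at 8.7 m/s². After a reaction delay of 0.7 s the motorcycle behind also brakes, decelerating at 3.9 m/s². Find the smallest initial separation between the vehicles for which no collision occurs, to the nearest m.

Minimum gap ≈ 193 m

171 km/h ÷ 3.6 = 47.5000 m/s.
Leader travels v²/(2a_L) = 2256.250 / 17.400 = 129.670 m before stopping.
Follower covers v·t_r = 47.5000 × 0.7 = 33.250 m while reacting, then v²/(2a_F) = 2256.250 / 7.800 = 289.263 m while braking, for a total of 33.250 + 289.263 = 322.513 m.
Since a_F ≤ a_L and the follower starts braking later, the follower is never slower than the leader, so the closest approach is when both have stopped.
Minimum gap = 322.513 − 129.670 = 192.843 m.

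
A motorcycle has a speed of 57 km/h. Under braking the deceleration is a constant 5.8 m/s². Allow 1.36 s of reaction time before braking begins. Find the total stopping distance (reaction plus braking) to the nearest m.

Total stopping distance ≈ 43 m

57 km/h ÷ 3.6 = 15.8333 m/s.
Reaction distance = v·t_r = 15.8333 × 1.36 = 21.533 m.
Braking distance = v²/(2a) = 15.8333² / (2 × 5.800) = 250.693 / 11.600 = 21.611 m.
Total = 21.533 + 21.611 = 43.144 m.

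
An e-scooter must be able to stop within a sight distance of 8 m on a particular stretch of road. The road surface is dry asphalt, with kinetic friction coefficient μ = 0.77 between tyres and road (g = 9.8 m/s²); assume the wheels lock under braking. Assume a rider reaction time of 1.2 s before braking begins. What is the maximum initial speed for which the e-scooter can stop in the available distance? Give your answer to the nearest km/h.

a = μg = 0.77 × 9.8 = 7.546 m/s².
Stopping distance: v·t_r + v²/(2a) = 8 with t_r = 1.2 s and a = 7.546 m/s².
So v² + 18.110 v − 120.74 = 0.
Positive root: v = −a·t_r + √((a·t_r)² + 2a·d) = −9.055 + √(81.993 + 120.74) = 5.1834 m/s.
5.1834 m/s × 3.6 = 18.660 km/h.

Maximum speed ≈ 19 km/h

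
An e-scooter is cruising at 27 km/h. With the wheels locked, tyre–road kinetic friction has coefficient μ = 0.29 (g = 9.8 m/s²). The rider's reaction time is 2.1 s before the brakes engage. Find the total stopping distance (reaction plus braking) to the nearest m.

Total stopping distance ≈ 26 m

27 km/h ÷ 3.6 = 7.5000 m/s.
a = μg = 0.29 × 9.8 = 2.842 m/s².
Reaction distance = v·t_r = 7.5000 × 2.1 = 15.750 m.
Braking distance = v²/(2a) = 7.5000² / (2 × 2.842) = 56.250 / 5.684 = 9.896 m.
Total = 15.750 + 9.896 = 25.646 m.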